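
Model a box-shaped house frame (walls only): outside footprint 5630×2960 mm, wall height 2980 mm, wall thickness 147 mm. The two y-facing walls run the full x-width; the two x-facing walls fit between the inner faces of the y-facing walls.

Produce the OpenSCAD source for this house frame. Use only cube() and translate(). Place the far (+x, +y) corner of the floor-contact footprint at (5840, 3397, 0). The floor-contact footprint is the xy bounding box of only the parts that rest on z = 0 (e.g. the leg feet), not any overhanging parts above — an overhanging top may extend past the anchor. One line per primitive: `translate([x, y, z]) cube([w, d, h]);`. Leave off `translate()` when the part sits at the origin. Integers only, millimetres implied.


translate([210, 437, 0]) cube([5630, 147, 2980]);
translate([210, 3250, 0]) cube([5630, 147, 2980]);
translate([210, 584, 0]) cube([147, 2666, 2980]);
translate([5693, 584, 0]) cube([147, 2666, 2980]);


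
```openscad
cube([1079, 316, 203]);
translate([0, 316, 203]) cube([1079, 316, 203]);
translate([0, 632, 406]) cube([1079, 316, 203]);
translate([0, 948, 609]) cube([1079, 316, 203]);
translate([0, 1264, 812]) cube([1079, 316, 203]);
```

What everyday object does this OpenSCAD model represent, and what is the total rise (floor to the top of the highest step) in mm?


A staircase. The total rise is 1015 mm.

5 identical blocks, each offset up and back from the previous — a staircase. Each step is 203 mm tall and there are 5 of them, so the total rise is 5 × 203 = 1015 mm.


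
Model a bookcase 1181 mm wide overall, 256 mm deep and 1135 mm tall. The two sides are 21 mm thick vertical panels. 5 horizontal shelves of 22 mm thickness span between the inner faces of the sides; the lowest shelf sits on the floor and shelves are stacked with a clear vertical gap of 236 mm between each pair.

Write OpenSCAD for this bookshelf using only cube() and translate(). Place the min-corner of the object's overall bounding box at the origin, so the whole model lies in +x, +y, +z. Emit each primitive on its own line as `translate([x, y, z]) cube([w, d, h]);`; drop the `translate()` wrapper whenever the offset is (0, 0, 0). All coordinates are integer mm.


cube([21, 256, 1135]);
translate([1160, 0, 0]) cube([21, 256, 1135]);
translate([21, 0, 0]) cube([1139, 256, 22]);
translate([21, 0, 258]) cube([1139, 256, 22]);
translate([21, 0, 516]) cube([1139, 256, 22]);
translate([21, 0, 774]) cube([1139, 256, 22]);
translate([21, 0, 1032]) cube([1139, 256, 22]);


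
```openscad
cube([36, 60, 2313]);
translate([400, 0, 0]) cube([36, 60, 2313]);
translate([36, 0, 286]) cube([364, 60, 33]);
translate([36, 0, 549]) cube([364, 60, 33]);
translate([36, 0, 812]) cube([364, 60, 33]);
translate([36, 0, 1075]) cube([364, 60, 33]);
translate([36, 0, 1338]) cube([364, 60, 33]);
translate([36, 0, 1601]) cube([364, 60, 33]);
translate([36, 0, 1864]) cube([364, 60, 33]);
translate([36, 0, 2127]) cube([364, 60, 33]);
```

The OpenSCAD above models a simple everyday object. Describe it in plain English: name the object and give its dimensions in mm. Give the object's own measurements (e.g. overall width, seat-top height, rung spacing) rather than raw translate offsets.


A straight ladder. Two 36×60 mm vertical rails, 2313 mm tall, stand 436 mm apart (outside-to-outside) with their front faces coplanar on the −y side. 8 rungs, each 60 mm deep and 33 mm tall, span between the inner faces of the rails, front faces flush with the rails. The lowest rung's underside is at z = 286 mm and rungs are spaced 263 mm apart (underside to underside).


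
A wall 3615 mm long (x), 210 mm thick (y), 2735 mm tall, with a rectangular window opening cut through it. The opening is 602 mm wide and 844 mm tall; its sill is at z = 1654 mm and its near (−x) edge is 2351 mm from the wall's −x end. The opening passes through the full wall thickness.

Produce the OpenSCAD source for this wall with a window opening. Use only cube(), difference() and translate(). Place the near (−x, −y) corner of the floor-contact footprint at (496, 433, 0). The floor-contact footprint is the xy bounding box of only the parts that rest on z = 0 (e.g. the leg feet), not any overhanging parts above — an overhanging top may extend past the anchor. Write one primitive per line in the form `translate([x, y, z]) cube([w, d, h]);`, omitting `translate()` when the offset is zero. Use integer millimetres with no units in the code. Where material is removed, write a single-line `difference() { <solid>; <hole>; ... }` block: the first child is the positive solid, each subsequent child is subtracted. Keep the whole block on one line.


difference() { translate([496, 433, 0]) cube([3615, 210, 2735]); translate([2847, 433, 1654]) cube([602, 210, 844]); }


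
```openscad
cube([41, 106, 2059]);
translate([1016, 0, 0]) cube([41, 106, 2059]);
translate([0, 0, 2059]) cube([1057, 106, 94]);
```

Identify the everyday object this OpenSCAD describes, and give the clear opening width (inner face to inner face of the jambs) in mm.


A door frame. The clear opening width is 975 mm.

Two 2059 mm tall posts with a header on top — a door frame. The left jamb is 41 mm wide at x = 0; the right jamb starts at x = 1016. The clear opening is 1016 − 41 = 975 mm.


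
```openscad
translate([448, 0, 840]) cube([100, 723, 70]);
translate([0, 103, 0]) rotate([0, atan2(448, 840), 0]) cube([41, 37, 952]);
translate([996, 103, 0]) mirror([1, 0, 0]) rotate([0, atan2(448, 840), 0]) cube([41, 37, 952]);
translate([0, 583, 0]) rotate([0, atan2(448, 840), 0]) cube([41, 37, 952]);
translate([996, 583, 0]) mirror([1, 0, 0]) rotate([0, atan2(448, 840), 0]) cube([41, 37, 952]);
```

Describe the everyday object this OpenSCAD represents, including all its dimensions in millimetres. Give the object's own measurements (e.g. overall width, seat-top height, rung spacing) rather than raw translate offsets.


A sawhorse. A 100×723×70 mm beam (x, y, z) sits on two A-frame leg pairs. Each pair is two raked legs of 41×37 mm section (37 mm along y) splaying symmetrically in x. Each leg rises 840 mm vertically over 448 mm of horizontal reach and is 952 mm long along its own axis. Every leg's outer bottom edge rests on the floor and its outer top edge meets a bottom edge of the beam — the left legs (tilting toward +x) meet the beam's −x bottom edge, the right legs (their mirror images, tilting toward −x) meet its +x bottom edge — so the leg tops tuck under the beam, the beam's underside is 840 mm above the floor, and the feet are 996 mm apart outside-to-outside with the beam centred between them. The two leg pairs are set in 103 mm from either end of the beam.


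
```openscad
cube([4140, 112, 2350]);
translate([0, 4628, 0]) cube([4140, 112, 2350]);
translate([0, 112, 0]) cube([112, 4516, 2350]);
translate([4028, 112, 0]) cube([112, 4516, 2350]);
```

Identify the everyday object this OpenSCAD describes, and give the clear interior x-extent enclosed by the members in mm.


A house (or room) frame. The interior width is 3916 mm.

Four 2350 mm walls enclosing a rectangle with no floor or roof — a room or house frame. Outside width is 4140 mm and wall thickness is 112 mm, so the interior width is 4140 − 2 × 112 = 3916 mm.


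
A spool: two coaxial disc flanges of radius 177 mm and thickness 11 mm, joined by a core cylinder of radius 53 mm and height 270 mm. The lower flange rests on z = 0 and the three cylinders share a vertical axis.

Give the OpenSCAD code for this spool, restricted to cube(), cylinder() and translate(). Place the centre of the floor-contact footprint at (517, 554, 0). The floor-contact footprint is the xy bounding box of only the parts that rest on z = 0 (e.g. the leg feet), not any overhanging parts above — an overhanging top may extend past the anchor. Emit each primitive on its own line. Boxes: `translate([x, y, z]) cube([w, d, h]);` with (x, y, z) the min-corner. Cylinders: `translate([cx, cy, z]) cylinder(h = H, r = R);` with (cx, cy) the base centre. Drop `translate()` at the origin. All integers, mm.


translate([517, 554, 0]) cylinder(h = 11, r = 177);
translate([517, 554, 11]) cylinder(h = 270, r = 53);
translate([517, 554, 281]) cylinder(h = 11, r = 177);


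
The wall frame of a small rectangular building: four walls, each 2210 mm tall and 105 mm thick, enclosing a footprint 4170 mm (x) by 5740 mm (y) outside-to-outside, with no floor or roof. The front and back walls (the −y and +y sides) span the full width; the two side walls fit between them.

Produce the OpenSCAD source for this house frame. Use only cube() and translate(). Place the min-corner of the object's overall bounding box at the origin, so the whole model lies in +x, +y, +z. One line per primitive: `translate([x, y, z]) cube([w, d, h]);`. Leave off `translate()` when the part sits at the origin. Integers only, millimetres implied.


cube([4170, 105, 2210]);
translate([0, 5635, 0]) cube([4170, 105, 2210]);
translate([0, 105, 0]) cube([105, 5530, 2210]);
translate([4065, 105, 0]) cube([105, 5530, 2210]);


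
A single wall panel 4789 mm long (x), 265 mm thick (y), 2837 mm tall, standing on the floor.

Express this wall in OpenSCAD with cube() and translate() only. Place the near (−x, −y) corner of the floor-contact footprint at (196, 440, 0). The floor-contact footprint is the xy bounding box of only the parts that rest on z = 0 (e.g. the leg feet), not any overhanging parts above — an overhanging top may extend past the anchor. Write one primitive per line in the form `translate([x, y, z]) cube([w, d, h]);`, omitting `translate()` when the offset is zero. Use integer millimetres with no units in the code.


translate([196, 440, 0]) cube([4789, 265, 2837]);


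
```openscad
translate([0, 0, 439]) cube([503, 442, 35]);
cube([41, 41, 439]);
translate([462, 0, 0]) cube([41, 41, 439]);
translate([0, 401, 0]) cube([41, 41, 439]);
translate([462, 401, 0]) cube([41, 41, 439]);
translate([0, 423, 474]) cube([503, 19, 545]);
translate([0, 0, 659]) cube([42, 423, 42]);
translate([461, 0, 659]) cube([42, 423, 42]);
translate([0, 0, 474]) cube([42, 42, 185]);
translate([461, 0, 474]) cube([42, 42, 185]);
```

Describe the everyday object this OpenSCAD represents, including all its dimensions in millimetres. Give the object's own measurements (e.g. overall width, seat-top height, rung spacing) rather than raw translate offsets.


A chair. The seat is a 503×442×35 mm slab with its top at z = 474 mm, on four 41×41 mm corner legs (flush with the seat edges, standing on z = 0). A flat backrest 19 mm thick, 545 mm tall, spans the full seat width and rises from the seat top along its +y edge, rear face flush with the rear of the seat. Two armrests of 42×42 mm section run along each side from the seat's front edge to the front of the backrest, top faces 227 mm above the seat top and outer faces flush with the seat's x-edges; a 42×42 mm post under the front of each armrest stands on the seat at the front corner.


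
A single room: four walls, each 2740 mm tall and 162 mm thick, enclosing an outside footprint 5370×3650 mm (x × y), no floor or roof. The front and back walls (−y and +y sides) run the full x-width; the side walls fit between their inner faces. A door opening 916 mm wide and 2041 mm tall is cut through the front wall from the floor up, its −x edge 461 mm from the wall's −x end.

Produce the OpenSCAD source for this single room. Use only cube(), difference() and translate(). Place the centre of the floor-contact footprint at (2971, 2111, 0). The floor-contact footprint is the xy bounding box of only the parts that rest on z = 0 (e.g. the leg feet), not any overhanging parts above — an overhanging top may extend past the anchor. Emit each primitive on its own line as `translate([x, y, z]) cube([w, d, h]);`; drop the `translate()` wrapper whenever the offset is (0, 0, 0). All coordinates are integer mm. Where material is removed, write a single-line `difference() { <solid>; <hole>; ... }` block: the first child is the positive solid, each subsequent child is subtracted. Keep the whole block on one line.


difference() { translate([286, 286, 0]) cube([5370, 162, 2740]); translate([747, 286, 0]) cube([916, 162, 2041]); }
translate([286, 3774, 0]) cube([5370, 162, 2740]);
translate([286, 448, 0]) cube([162, 3326, 2740]);
translate([5494, 448, 0]) cube([162, 3326, 2740]);


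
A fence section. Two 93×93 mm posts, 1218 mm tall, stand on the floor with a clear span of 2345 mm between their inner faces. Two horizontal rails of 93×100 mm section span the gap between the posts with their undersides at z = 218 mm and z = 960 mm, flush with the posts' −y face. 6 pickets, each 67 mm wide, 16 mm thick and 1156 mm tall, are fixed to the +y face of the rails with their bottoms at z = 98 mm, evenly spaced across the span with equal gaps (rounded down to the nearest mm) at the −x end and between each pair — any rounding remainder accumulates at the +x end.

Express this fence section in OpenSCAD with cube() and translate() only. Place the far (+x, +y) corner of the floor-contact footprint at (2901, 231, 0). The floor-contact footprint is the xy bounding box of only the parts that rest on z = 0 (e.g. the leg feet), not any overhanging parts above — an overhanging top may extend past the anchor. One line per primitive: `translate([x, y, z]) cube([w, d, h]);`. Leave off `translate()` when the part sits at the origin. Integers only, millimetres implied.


translate([370, 138, 0]) cube([93, 93, 1218]);
translate([2808, 138, 0]) cube([93, 93, 1218]);
translate([463, 138, 218]) cube([2345, 93, 100]);
translate([463, 138, 960]) cube([2345, 93, 100]);
translate([740, 231, 98]) cube([67, 16, 1156]);
translate([1084, 231, 98]) cube([67, 16, 1156]);
translate([1428, 231, 98]) cube([67, 16, 1156]);
translate([1772, 231, 98]) cube([67, 16, 1156]);
translate([2116, 231, 98]) cube([67, 16, 1156]);
translate([2460, 231, 98]) cube([67, 16, 1156]);


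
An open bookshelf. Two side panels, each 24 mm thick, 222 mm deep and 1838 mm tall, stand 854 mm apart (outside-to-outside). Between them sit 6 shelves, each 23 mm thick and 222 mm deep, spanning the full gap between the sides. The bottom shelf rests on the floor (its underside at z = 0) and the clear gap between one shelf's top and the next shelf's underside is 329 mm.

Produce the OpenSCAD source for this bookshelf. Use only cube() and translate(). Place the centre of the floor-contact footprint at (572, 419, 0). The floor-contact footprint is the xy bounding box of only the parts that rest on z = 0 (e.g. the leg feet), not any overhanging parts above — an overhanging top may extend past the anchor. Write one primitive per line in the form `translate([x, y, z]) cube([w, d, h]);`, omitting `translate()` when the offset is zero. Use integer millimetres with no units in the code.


translate([145, 308, 0]) cube([24, 222, 1838]);
translate([975, 308, 0]) cube([24, 222, 1838]);
translate([169, 308, 0]) cube([806, 222, 23]);
translate([169, 308, 352]) cube([806, 222, 23]);
translate([169, 308, 704]) cube([806, 222, 23]);
translate([169, 308, 1056]) cube([806, 222, 23]);
translate([169, 308, 1408]) cube([806, 222, 23]);
translate([169, 308, 1760]) cube([806, 222, 23]);


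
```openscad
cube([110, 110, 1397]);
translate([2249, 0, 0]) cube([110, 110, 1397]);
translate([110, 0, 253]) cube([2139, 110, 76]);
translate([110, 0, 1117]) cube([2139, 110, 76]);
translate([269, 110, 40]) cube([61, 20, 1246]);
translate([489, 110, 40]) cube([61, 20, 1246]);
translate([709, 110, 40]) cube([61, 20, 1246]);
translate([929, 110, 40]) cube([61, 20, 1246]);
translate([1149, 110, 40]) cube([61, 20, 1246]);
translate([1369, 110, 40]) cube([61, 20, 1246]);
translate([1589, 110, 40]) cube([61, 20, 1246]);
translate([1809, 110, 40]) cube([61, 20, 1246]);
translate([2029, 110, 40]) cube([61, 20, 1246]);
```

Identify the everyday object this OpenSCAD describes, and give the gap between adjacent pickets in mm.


A fence section. The picket gap is 159 mm.

Two posts, two rails, 9 pickets — a fence section. Span 2139 mm holds 9 pickets of 61 mm with 10 equal gaps: ⌊(2139 − 9·61) / 10⌋ = 159 mm.


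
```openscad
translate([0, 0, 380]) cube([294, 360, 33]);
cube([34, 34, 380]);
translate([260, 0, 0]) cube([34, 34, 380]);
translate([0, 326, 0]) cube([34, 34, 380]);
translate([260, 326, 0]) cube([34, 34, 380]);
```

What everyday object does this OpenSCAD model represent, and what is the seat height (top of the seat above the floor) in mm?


A stool. The seat height is 413 mm.

A 294×360×33 slab at z = 380 on four corner posts — a stool. The seat top is 380 + 33 = 413 mm.


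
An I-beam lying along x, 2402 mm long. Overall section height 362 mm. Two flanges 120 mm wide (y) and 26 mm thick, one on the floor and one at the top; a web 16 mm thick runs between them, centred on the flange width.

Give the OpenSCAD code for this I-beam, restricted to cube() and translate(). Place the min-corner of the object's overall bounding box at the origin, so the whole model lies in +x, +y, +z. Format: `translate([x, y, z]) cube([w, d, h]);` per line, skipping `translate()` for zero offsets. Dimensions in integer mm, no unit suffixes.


cube([2402, 120, 26]);
translate([0, 52, 26]) cube([2402, 16, 310]);
translate([0, 0, 336]) cube([2402, 120, 26]);


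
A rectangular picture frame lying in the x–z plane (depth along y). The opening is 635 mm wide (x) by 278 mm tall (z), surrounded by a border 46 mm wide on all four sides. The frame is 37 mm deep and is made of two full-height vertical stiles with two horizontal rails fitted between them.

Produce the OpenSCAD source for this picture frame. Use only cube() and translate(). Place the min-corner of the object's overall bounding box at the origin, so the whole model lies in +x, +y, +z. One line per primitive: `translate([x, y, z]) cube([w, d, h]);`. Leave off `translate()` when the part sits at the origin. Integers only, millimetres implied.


cube([46, 37, 370]);
translate([681, 0, 0]) cube([46, 37, 370]);
translate([46, 0, 0]) cube([635, 37, 46]);
translate([46, 0, 324]) cube([635, 37, 46]);


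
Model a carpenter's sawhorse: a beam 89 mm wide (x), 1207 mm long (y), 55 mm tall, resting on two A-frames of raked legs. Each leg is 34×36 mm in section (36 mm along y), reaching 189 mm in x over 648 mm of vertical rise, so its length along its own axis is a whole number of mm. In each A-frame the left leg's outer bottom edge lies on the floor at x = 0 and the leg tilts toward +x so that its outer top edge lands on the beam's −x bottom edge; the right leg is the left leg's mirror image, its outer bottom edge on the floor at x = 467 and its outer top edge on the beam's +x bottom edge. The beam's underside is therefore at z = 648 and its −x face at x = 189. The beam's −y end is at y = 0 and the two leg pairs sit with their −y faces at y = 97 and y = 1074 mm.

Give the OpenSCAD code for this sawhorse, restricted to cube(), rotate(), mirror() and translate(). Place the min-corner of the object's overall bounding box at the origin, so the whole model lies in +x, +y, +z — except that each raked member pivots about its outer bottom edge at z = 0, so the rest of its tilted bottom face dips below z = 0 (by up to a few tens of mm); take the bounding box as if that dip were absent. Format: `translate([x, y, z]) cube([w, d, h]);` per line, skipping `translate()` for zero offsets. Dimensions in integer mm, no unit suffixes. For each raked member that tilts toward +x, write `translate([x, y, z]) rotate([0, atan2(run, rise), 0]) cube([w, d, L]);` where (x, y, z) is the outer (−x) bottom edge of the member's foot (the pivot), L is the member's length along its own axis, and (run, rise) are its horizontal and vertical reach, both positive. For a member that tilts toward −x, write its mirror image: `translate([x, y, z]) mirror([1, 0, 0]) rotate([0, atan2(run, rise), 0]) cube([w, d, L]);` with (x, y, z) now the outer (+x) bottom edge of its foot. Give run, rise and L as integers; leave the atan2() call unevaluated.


translate([189, 0, 648]) cube([89, 1207, 55]);
translate([0, 97, 0]) rotate([0, atan2(189, 648), 0]) cube([34, 36, 675]);
translate([467, 97, 0]) mirror([1, 0, 0]) rotate([0, atan2(189, 648), 0]) cube([34, 36, 675]);
translate([0, 1074, 0]) rotate([0, atan2(189, 648), 0]) cube([34, 36, 675]);
translate([467, 1074, 0]) mirror([1, 0, 0]) rotate([0, atan2(189, 648), 0]) cube([34, 36, 675]);


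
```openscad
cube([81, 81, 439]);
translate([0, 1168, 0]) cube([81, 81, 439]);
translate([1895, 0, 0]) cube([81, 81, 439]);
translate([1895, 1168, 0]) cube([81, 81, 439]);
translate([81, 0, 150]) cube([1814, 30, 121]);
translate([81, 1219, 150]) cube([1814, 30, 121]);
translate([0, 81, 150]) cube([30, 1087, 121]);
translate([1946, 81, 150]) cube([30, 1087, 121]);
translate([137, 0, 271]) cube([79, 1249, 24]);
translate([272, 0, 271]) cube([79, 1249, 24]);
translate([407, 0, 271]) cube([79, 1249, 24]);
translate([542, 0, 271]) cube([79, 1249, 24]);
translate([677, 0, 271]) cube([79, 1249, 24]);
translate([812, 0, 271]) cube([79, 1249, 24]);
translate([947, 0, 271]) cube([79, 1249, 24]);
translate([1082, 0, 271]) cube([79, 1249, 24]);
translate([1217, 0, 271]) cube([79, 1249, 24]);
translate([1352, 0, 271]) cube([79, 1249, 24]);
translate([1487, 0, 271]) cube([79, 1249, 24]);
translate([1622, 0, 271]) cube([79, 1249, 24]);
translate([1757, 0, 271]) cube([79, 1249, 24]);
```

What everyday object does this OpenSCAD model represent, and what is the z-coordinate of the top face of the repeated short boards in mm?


A bed frame. The slat-top height is 295 mm.

Four posts, four rails, and a row of slats — a bed frame. Slats sit on the rails at z = 150 + 121 = 271; with slat thickness 24, the top is 295 mm.


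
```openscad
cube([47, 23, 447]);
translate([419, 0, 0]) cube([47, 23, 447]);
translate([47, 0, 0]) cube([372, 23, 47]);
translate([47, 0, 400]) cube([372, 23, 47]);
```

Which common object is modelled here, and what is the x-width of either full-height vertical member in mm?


A picture frame. The border width is 47 mm.

Four thin pieces enclosing a rectangular opening — a picture frame. The two full-height stiles are 447 mm tall; the top rail sits at z = 400 and is 47 mm tall, so the border above the opening is 447 − 400 = 47 mm, matching the stile x-width.


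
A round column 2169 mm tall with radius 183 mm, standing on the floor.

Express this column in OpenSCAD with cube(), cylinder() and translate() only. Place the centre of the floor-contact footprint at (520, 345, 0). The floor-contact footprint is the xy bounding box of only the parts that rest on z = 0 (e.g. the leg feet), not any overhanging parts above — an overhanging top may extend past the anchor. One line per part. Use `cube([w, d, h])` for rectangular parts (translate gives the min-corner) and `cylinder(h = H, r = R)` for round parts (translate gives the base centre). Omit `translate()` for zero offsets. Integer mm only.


translate([520, 345, 0]) cylinder(h = 2169, r = 183);


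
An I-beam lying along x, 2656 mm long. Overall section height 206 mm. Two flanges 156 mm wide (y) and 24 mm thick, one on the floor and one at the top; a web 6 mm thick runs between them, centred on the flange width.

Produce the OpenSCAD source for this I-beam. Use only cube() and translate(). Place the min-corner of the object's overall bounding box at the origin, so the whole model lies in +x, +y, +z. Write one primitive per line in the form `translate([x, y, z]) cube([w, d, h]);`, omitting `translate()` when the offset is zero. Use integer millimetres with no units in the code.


cube([2656, 156, 24]);
translate([0, 75, 24]) cube([2656, 6, 158]);
translate([0, 0, 182]) cube([2656, 156, 24]);


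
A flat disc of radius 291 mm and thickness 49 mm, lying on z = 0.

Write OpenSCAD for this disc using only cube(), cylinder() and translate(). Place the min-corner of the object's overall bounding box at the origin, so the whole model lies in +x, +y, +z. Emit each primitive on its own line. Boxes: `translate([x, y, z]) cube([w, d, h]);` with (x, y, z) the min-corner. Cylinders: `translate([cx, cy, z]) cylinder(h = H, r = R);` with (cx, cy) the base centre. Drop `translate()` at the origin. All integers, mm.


translate([291, 291, 0]) cylinder(h = 49, r = 291);


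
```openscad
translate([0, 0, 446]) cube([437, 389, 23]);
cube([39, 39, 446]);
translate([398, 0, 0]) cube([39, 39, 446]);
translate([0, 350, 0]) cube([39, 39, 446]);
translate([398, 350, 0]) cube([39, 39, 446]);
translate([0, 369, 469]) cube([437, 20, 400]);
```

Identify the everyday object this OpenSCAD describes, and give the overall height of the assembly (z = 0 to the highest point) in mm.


A chair. The overall height is 869 mm.

A slab on four corner posts with a tall panel at the back — a chair. The seat slab sits at z = 446 with thickness 23, and the 400 mm backrest starts at the seat top, so the overall height is 446 + 23 + 400 = 869 mm.


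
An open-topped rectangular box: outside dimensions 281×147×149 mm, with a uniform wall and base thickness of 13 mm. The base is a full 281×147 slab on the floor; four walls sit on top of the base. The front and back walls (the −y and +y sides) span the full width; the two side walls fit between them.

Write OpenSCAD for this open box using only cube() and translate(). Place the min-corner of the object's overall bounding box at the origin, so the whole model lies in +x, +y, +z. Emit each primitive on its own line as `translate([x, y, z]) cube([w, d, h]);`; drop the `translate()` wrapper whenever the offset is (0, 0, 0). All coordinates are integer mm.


cube([281, 147, 13]);
translate([0, 0, 13]) cube([281, 13, 136]);
translate([0, 134, 13]) cube([281, 13, 136]);
translate([0, 13, 13]) cube([13, 121, 136]);
translate([268, 13, 13]) cube([13, 121, 136]);


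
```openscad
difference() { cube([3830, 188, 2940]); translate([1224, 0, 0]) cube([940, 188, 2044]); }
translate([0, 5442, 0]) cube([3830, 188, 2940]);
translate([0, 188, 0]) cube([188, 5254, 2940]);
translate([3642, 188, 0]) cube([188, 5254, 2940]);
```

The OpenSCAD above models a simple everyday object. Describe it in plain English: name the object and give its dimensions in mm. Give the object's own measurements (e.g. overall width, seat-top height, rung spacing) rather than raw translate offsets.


A single room: four walls, each 2940 mm tall and 188 mm thick, enclosing an outside footprint 3830×5630 mm (x × y), no floor or roof. The front and back walls (−y and +y sides) run the full x-width; the side walls fit between their inner faces. A door opening 940 mm wide and 2044 mm tall is cut through the front wall from the floor up, its −x edge 1224 mm from the wall's −x end.


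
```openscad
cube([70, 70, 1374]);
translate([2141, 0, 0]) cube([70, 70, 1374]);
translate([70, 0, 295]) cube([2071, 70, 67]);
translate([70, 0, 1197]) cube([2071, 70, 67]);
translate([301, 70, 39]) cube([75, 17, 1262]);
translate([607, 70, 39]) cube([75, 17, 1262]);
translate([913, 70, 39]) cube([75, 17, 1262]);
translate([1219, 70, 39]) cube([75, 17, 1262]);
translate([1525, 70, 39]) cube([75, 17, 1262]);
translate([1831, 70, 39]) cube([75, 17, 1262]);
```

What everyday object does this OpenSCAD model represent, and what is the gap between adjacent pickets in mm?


A fence section. The picket gap is 231 mm.

Two posts, two rails, 6 pickets — a fence section. Span 2071 mm holds 6 pickets of 75 mm with 7 equal gaps: ⌊(2071 − 6·75) / 7⌋ = 231 mm.


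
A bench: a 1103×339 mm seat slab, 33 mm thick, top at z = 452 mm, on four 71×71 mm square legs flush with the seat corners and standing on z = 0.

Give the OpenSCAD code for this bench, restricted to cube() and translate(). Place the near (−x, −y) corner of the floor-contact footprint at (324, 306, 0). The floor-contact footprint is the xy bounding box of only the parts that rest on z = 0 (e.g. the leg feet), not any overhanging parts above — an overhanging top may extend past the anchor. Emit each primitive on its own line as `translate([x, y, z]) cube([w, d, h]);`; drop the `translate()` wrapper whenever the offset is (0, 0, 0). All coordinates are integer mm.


translate([324, 306, 419]) cube([1103, 339, 33]);
translate([324, 306, 0]) cube([71, 71, 419]);
translate([324, 574, 0]) cube([71, 71, 419]);
translate([1356, 306, 0]) cube([71, 71, 419]);
translate([1356, 574, 0]) cube([71, 71, 419]);


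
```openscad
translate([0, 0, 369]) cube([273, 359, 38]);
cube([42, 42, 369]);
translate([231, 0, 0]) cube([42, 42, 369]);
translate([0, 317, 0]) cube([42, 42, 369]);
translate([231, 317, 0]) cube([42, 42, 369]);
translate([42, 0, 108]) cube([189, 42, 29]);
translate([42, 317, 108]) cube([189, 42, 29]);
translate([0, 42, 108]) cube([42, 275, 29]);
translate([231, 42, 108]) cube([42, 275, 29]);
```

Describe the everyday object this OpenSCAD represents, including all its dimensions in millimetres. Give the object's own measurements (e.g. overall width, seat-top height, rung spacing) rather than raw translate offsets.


A simple wooden stool: a rectangular seat 273 mm (x) by 359 mm (y), 38 mm thick, top face at z = 407 mm, on four square legs, each 42×42 mm in cross-section. The legs rest on z = 0, each flush with a corner of the seat. Four stretchers, 42 mm wide and 29 mm tall, connect adjacent legs with their undersides at z = 108 mm, each running between the inner faces of the legs it joins and aligned with the legs' outer faces on the other axis.


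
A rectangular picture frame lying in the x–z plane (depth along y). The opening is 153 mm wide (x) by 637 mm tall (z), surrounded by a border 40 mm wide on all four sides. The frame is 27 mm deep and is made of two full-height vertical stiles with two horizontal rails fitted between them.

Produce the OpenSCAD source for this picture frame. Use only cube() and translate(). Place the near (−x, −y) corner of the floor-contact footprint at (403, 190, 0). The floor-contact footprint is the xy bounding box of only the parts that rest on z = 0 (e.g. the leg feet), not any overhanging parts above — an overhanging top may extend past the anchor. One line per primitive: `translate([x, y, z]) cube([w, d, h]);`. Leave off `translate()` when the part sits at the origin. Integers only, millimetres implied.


translate([403, 190, 0]) cube([40, 27, 717]);
translate([596, 190, 0]) cube([40, 27, 717]);
translate([443, 190, 0]) cube([153, 27, 40]);
translate([443, 190, 677]) cube([153, 27, 40]);


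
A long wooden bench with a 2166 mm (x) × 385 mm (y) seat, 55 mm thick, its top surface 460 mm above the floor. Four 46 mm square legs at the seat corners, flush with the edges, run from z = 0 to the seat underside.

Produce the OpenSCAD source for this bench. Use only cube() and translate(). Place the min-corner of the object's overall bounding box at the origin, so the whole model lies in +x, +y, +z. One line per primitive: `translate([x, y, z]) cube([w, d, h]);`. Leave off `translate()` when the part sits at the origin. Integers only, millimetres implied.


translate([0, 0, 405]) cube([2166, 385, 55]);
cube([46, 46, 405]);
translate([0, 339, 0]) cube([46, 46, 405]);
translate([2120, 0, 0]) cube([46, 46, 405]);
translate([2120, 339, 0]) cube([46, 46, 405]);


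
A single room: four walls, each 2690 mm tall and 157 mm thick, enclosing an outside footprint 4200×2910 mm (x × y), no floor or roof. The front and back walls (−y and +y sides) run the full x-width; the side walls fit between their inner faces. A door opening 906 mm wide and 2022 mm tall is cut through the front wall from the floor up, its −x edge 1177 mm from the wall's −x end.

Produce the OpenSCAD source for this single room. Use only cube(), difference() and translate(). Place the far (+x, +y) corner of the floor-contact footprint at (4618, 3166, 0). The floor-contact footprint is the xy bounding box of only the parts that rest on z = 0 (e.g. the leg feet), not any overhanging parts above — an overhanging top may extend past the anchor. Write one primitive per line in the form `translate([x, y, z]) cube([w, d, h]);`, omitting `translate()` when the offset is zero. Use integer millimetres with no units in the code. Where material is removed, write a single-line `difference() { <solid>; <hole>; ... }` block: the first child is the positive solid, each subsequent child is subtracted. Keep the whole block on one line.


difference() { translate([418, 256, 0]) cube([4200, 157, 2690]); translate([1595, 256, 0]) cube([906, 157, 2022]); }
translate([418, 3009, 0]) cube([4200, 157, 2690]);
translate([418, 413, 0]) cube([157, 2596, 2690]);
translate([4461, 413, 0]) cube([157, 2596, 2690]);


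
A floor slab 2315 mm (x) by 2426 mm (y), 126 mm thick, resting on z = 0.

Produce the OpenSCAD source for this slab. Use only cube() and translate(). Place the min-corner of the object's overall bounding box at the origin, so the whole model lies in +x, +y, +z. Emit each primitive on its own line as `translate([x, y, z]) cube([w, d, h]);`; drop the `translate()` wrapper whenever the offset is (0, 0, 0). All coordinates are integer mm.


cube([2315, 2426, 126]);


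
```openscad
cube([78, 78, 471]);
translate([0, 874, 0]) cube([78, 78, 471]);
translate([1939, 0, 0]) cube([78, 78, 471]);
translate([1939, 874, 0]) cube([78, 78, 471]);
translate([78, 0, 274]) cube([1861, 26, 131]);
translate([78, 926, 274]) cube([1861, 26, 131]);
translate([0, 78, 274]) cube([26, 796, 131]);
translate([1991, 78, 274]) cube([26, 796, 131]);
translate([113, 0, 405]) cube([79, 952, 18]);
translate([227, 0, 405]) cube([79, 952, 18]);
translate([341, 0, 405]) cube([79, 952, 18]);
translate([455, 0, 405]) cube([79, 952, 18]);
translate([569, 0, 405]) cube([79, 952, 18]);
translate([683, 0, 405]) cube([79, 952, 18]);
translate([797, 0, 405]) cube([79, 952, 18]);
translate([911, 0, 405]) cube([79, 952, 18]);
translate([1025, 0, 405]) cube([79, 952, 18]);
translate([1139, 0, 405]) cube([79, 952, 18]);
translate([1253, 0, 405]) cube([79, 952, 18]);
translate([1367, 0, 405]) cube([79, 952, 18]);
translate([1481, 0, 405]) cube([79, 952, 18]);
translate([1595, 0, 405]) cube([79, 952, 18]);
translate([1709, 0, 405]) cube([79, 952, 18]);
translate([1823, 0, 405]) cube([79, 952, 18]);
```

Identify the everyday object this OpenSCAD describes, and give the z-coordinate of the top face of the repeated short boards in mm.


A bed frame. The slat-top height is 423 mm.

Four posts, four rails, and a row of slats — a bed frame. Slats sit on the rails at z = 274 + 131 = 405; with slat thickness 18, the top is 423 mm.


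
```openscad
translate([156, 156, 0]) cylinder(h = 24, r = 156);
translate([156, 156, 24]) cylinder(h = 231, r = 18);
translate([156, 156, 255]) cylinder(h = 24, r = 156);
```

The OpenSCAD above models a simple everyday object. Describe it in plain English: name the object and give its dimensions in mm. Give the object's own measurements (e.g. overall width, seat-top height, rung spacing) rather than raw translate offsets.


A spool: two coaxial disc flanges of radius 156 mm and thickness 24 mm, joined by a core cylinder of radius 18 mm and height 231 mm. The lower flange rests on z = 0 and the three cylinders share a vertical axis.


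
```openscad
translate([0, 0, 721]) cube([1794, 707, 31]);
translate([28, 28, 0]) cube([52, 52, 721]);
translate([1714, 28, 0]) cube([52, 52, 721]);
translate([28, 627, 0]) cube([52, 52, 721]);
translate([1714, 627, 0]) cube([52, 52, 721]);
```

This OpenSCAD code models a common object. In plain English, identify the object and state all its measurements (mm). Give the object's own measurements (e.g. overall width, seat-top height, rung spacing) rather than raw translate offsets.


A rectangular dining table. The top is 1794×707×31 mm with its upper surface at z = 752 mm. It stands on four 52×52 mm square legs, each inset 28 mm from the nearest pair of top edges, running from the floor to the underside of the top.


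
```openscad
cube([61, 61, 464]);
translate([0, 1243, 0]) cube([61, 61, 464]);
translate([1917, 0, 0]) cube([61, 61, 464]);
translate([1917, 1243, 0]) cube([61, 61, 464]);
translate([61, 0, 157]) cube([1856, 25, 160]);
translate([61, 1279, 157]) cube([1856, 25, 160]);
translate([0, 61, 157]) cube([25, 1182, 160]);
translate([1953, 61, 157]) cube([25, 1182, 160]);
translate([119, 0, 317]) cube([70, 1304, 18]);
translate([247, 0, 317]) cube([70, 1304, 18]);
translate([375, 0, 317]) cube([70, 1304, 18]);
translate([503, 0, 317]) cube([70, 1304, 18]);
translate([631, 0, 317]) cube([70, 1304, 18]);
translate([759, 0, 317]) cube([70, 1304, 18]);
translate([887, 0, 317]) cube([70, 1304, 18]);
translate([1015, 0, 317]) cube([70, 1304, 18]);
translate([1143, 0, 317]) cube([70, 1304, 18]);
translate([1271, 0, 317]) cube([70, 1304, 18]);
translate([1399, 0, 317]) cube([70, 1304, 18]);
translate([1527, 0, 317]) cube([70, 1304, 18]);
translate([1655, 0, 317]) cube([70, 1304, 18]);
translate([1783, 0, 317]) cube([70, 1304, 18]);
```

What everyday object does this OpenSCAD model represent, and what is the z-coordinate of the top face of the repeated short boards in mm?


A bed frame. The slat-top height is 335 mm.

Four posts, four rails, and a row of slats — a bed frame. Slats sit on the rails at z = 157 + 160 = 317; with slat thickness 18, the top is 335 mm.


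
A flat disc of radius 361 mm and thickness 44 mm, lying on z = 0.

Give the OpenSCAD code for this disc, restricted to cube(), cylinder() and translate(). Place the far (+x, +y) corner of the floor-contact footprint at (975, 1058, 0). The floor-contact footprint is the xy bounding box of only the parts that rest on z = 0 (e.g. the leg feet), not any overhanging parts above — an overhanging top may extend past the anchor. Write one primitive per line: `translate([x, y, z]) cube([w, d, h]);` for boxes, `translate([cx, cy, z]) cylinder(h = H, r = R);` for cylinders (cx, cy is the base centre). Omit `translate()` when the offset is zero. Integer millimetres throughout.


translate([614, 697, 0]) cylinder(h = 44, r = 361);


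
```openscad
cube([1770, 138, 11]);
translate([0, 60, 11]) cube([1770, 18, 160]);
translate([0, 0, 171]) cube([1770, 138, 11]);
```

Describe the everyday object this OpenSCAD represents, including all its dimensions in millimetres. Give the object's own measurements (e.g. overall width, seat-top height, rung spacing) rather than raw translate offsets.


An I-beam lying along x, 1770 mm long. Overall section height 182 mm. Two flanges 138 mm wide (y) and 11 mm thick, one on the floor and one at the top; a web 18 mm thick runs between them, centred on the flange width.


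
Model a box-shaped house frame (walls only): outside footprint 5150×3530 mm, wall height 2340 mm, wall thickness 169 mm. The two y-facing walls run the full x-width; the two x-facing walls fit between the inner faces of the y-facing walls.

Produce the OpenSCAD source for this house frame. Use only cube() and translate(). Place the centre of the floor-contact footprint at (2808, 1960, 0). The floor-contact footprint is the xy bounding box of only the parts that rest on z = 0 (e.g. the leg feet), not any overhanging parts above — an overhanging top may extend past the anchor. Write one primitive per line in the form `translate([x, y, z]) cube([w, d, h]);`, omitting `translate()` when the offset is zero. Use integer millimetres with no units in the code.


translate([233, 195, 0]) cube([5150, 169, 2340]);
translate([233, 3556, 0]) cube([5150, 169, 2340]);
translate([233, 364, 0]) cube([169, 3192, 2340]);
translate([5214, 364, 0]) cube([169, 3192, 2340]);


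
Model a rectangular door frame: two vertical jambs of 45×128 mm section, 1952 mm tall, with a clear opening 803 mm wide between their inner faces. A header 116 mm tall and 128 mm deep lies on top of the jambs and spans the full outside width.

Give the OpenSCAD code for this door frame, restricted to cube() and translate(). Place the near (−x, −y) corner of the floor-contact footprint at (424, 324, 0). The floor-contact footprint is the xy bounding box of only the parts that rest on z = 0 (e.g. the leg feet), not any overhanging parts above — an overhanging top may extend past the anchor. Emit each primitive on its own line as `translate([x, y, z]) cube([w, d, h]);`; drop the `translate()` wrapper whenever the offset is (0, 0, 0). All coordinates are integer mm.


translate([424, 324, 0]) cube([45, 128, 1952]);
translate([1272, 324, 0]) cube([45, 128, 1952]);
translate([424, 324, 1952]) cube([893, 128, 116]);
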